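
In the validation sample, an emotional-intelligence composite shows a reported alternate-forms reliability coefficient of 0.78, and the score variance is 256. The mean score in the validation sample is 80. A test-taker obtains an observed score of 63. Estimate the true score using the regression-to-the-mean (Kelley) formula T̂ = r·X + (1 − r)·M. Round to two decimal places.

T̂ = 0.7800(63) + 0.2200(80) ≈ 66.7400

66.74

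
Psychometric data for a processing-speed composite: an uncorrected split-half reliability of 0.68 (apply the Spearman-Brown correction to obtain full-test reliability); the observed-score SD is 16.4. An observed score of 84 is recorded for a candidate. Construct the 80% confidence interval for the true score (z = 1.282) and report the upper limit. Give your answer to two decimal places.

93.18

Spearman-Brown: r = 2(0.68) / (1 + 0.68) = 1.360 / 1.680 ≃ 0.810
SEM = 16.400×√(1 − 0.810) ≃ 7.158
Half-width = 1.282×7.158 ≃ 9.176
Upper limit = 84 + 9.176 ≃ 93.176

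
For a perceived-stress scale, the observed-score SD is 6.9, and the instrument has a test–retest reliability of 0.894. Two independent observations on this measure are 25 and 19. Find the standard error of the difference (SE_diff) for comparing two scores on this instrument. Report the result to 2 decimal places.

SEM = 6.900*√(1 − 0.894) ≃ 2.246
Standard error of the difference = 2.246·√2 ≃ 3.177

3.18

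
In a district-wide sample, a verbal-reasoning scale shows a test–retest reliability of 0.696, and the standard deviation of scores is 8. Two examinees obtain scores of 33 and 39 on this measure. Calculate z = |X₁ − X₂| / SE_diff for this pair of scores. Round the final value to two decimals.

0.96

SEM = 8.00000*√(1 − 0.69600) ≈ 4.41090
SE_diff = √2 * SEM ≈ 6.23795
z = |33 − 39| / 6.23795 = 6 / 6.23795 ≈ 0.96185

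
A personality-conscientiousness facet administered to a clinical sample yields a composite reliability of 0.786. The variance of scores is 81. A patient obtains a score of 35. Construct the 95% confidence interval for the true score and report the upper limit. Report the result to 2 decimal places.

43.16

SD = √81 ≃ 9.000
SEM = 9.000 × √(1 − 0.786) = 9.000 × √0.214 ≃ 9.000 × 0.463 ≃ 4.163
Margin = 1.96 × 4.163 ≃ 8.160
Upper bound: 35 + 8.160 = 43.160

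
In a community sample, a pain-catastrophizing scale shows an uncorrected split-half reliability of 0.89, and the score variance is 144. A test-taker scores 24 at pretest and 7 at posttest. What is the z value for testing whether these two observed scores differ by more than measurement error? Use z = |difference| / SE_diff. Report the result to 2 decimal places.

σ = 144^(1/2) = 12.000
r_full = 2·0.89 / (1 + 0.89) ≃ 0.942
SEM = 12.000×√(1 − 0.942) ≃ 2.895
SE_diff = SEM × √2 ≃ 2.895 × 1.414 ≃ 4.094
z = 17 / 4.094 ≃ 4.152

4.15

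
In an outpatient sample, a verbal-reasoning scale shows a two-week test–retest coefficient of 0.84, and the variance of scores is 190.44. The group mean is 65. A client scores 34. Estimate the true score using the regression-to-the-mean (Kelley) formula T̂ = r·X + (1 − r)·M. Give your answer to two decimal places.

T̂ = 0.8400(34) + 0.1600(65) ≃ 38.9600

38.96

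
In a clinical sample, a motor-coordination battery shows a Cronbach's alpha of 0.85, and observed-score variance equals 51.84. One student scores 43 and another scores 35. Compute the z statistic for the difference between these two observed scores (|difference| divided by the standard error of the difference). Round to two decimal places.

2.03

σ = 51.84^(1/2) = 7.20000
SEM = 7.20000*√(1 − 0.85000) ≈ 2.78855
Standard error of the difference = 2.78855·√2 ≈ 3.94360
z = |43 − 35| / 3.94360 = 8 / 3.94360 ≈ 2.02860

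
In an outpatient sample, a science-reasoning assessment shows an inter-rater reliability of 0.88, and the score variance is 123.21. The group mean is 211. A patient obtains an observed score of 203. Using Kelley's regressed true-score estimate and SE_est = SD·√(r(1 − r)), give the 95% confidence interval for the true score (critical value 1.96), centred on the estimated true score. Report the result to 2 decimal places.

[196.89, 211.03]

SD = √123.21 ≈ 11.1000
T̂ = r·X + (1 − r)·M = 0.8800·203 + 0.1200·211 = 178.6400 + 25.3200 ≈ 203.9600
SE_est = 11.1000·√[r(1 − r)] ≈ 3.6071
95% CI: 203.9600 ± 7.0699 ≈ (196.8901, 211.0299)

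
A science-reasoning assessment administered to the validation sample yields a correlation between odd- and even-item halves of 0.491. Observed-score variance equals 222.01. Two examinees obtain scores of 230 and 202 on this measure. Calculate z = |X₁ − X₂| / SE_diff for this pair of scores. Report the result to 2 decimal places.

2.27

σ = 222.01^(1/2) = 14.9000
Spearman-Brown: r = 2(0.491) / (1 + 0.491) = 0.9820 / 1.4910 ≈ 0.6586
SEM = 14.9000×√(1 − 0.6586) ≈ 8.7058
Standard error of the difference = 8.7058·√2 ≈ 12.3118
z = |230 − 202| / 12.3118 = 28 / 12.3118 ≈ 2.2742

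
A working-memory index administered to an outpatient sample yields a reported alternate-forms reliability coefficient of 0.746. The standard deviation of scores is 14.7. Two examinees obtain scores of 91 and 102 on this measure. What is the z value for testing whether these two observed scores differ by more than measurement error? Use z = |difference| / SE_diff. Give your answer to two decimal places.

1.05

SEM = 14.70000 · √(1 − 0.74600) = 14.70000 · √0.25400 ≈ 14.70000 · 0.50398 ≈ 7.40857
Standard error of the difference = 7.40857·√2 ≈ 10.47730
z = |91 − 102| / 10.47730 = 11 / 10.47730 ≈ 1.04989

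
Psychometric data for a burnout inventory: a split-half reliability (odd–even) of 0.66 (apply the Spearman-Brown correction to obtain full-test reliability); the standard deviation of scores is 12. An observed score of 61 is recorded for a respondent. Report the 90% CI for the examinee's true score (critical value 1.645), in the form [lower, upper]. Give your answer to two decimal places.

Full-length reliability (Spearman-Brown) = 2(0.66)/(1+0.66) ≈ 0.795
SEM = 12.000·√(1 − 0.795) ≈ 5.431
Half-width = 1.645·5.431 ≈ 8.934
90% CI: 61 ± 8.934 = [52.066, 69.934]

[52.07, 69.93]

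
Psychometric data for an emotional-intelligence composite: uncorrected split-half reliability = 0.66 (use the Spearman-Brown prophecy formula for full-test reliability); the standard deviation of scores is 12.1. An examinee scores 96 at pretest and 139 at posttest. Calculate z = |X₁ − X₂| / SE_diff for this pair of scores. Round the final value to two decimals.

5.55

Spearman-Brown: r = 2(0.66) / (1 + 0.66) = 1.320 / 1.660 ≈ 0.795
The standard error of measurement is 12.100*√(1 − 0.795) ≈ 12.100*0.453 ≈ 5.476.
SE_diff = SEM * √2 ≈ 5.476 * 1.414 ≈ 7.744
z = 43 / 7.744 ≈ 5.552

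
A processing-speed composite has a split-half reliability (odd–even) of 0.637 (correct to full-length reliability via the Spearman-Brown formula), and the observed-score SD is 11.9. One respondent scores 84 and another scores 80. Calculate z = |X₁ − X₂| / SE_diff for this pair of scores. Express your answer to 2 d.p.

Spearman-Brown: r = 2(0.637) / (1 + 0.637) = 1.2740 / 1.6370 ≃ 0.7783
The standard error of measurement is 11.9000*√(1 − 0.7783) ≃ 11.9000*0.4709 ≃ 5.6037.
SE_diff = SEM * √2 ≃ 5.6037 * 1.4142 ≃ 7.9248
z = |84 − 80| / 7.9248 = 4 / 7.9248 ≃ 0.5047

0.50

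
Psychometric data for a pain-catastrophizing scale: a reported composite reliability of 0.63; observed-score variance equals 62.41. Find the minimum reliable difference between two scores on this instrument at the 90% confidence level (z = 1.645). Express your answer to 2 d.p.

SD = √62.41 = 7.900
SEM = 7.900×√(1 − 0.630) ≃ 4.805
SE_diff = √2 × SEM ≃ 6.796
Minimum reliable difference = 1.645 × SE_diff ≃ 1.645 × 6.796 ≃ 11.179

11.18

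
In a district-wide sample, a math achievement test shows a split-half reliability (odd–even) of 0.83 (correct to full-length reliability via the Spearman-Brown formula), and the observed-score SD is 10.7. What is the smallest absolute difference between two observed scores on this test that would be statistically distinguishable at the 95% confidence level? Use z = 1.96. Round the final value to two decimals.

9.04

r_full = 2·0.83 / (1 + 0.83) ≃ 0.9071
SEM = 10.7000×√(1 − 0.9071) ≃ 3.2612
Standard error of the difference = 3.2612·√2 ≃ 4.6121
Minimum reliable difference = 1.96 × SE_diff ≃ 1.96 × 4.6121 ≃ 9.0397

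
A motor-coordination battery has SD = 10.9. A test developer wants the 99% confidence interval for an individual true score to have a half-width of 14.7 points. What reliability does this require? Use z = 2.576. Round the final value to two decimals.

Required SEM = 14.7 / 2.576 ≈ 5.707
r = 1 − (5.707/10.9)² ≈ 1 − 0.274 ≈ 0.726

0.73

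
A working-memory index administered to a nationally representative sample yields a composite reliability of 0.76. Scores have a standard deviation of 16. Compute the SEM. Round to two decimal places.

SEM = 16.00000 · √(1 − 0.76000) = 16.00000 · √0.24000 ≈ 16.00000 · 0.48990 ≈ 7.83837

7.84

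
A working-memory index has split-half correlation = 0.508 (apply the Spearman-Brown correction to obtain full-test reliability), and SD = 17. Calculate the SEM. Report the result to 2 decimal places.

Spearman-Brown: r = 2(0.508) / (1 + 0.508) = 1.01600 / 1.50800 ≃ 0.67374
SEM = 17.00000*√(1 − 0.67374) ≃ 9.71026

9.71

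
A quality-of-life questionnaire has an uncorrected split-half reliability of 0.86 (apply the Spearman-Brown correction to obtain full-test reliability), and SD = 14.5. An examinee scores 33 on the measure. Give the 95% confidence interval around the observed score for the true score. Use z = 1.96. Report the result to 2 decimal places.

[25.20, 40.80]

Spearman-Brown: r = 2(0.86) / (1 + 0.86) = 1.7200 / 1.8600 ≃ 0.9247
The standard error of measurement is 14.5000*√(1 − 0.9247) ≃ 14.5000*0.2744 ≃ 3.9781.
Half-width = 1.96*3.9781 ≃ 7.7971
Interval: (25.2029, 40.7971)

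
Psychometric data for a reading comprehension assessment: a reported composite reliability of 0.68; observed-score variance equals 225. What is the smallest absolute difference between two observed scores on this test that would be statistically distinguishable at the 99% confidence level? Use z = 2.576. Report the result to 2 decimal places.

SD = √225 ≈ 15.000
SEM = 15.000 · √(1 − 0.680) = 15.000 · √0.320 ≈ 15.000 · 0.566 ≈ 8.485
Standard error of the difference = 8.485·√2 ≈ 12.000
Minimum reliable difference = 2.576 · SE_diff ≈ 2.576 · 12.000 ≈ 30.912

30.91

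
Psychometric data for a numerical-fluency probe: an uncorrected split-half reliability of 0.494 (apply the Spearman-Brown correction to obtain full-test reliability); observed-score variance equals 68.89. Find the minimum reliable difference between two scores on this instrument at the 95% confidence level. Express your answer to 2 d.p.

13.39

SD = √68.89 ≈ 8.3000
Spearman-Brown: r = 2(0.494) / (1 + 0.494) = 0.9880 / 1.4940 ≈ 0.6613
SEM = 8.3000*√(1 − 0.6613) ≈ 4.8303
SE_diff = SEM * √2 ≈ 4.8303 * 1.4142 ≈ 6.8311
Smallest detectable difference = 1.96*6.8311 ≈ 13.3890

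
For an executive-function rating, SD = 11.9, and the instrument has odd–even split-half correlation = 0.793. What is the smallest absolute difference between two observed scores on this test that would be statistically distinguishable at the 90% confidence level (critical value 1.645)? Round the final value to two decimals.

Full-length reliability (Spearman-Brown) = 2(0.793)/(1+0.793) ≈ 0.885
SEM = 11.900 · √(1 − 0.885) = 11.900 · √0.115 ≈ 11.900 · 0.340 ≈ 4.043
SE_diff = SEM · √2 ≈ 4.043 · 1.414 ≈ 5.718
Smallest detectable difference = 1.645·5.718 ≈ 9.406

9.41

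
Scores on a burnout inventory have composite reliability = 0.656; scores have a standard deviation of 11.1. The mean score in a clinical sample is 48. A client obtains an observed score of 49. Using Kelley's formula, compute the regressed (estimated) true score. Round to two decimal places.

T̂ = r·X + (1 − r)·M = 0.656*49 + 0.344*48 = 32.144 + 16.512 ≈ 48.656

48.66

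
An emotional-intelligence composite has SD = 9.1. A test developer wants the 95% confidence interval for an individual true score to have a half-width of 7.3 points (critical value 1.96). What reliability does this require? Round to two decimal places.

0.83

SEM needed = half-width / z = 7.3/1.96 ≈ 3.7245
Required reliability = 1 − (SEM/SD)² = 1 − 0.1675 ≈ 0.8325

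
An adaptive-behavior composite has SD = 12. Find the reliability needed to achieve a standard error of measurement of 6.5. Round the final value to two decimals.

Required reliability = 1 − (SEM/SD)² = 1 − 0.29340 ≈ 0.70660

0.71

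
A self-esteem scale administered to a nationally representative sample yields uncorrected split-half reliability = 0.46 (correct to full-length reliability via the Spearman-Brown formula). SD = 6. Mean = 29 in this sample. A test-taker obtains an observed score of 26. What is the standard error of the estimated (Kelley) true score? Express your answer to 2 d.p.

Spearman-Brown: r = 2(0.46) / (1 + 0.46) = 0.9200 / 1.4600 ≈ 0.6301
SE_est = SD × √(r(1 − r)) = 6.0000 × √0.2331 ≈ 6.0000 × 0.4828 ≈ 2.8966

2.90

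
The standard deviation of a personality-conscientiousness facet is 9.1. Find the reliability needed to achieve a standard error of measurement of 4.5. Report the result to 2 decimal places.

0.76

r = 1 − (SEM / SD)² = 1 − (4.5000 / 9.1)² ≃ 1 − 0.2445 ≃ 0.7555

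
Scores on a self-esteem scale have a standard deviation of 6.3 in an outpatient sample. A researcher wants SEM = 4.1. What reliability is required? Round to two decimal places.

r = 1 − (4.1000/6.3)² ≈ 1 − 0.4235 ≈ 0.5765

0.58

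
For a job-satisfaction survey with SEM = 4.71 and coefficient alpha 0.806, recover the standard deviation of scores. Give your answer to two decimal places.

σ = SEM·(1 − r)^(−1/2) ≈ 4.71×2.270 ≈ 10.694

10.69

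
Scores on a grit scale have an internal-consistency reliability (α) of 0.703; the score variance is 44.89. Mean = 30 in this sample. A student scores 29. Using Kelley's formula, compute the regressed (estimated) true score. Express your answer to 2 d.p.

T̂ = r·X + (1 − r)·M = 0.703·29 + 0.297·30 = 20.387 + 8.910 ≈ 29.297

29.30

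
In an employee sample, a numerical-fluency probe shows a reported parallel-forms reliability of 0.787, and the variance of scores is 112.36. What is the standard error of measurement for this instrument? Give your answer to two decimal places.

SD = √112.36 ≈ 10.6000
SEM = 10.6000 * √(1 − 0.7870) = 10.6000 * √0.2130 ≈ 10.6000 * 0.4615 ≈ 4.8921

4.89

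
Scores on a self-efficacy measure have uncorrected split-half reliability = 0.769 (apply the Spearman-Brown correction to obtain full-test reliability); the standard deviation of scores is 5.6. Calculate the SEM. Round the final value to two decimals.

2.02

r_full = 2·0.769 / (1 + 0.769) ≈ 0.869
The standard error of measurement is 5.600×√(1 − 0.869) ≈ 5.600×0.361 ≈ 2.024.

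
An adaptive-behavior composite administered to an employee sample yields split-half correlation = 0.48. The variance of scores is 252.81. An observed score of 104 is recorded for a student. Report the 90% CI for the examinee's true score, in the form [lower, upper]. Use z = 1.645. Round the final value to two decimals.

[88.50, 119.50]

σ = 252.81^(1/2) = 15.9000
r_full = 2·0.48 / (1 + 0.48) ≈ 0.6486
The standard error of measurement is 15.9000*√(1 − 0.6486) ≈ 15.9000*0.5927 ≈ 9.4247.
Margin = 1.645 * 9.4247 ≈ 15.5036
90% CI: 104 ± 15.5036 = [88.4964, 119.5036]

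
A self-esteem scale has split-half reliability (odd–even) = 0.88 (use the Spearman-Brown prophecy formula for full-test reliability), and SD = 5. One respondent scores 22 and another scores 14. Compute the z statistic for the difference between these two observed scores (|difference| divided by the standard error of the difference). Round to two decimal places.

4.48

Full-length reliability (Spearman-Brown) = 2(0.88)/(1+0.88) ≈ 0.9362
SEM = 5.0000·√(1 − 0.9362) ≈ 1.2632
Standard error of the difference = 1.2632·√2 ≈ 1.7865
z = |22 − 14| / 1.7865 = 8 / 1.7865 ≈ 4.4781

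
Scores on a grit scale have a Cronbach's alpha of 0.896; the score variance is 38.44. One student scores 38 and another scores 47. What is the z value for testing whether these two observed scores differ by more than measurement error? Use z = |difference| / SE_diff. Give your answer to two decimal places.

σ = 38.44^(1/2) = 6.20000
SEM = 6.20000 × √(1 − 0.89600) = 6.20000 × √0.10400 ≈ 6.20000 × 0.32249 ≈ 1.99944
Standard error of the difference = 1.99944·√2 ≈ 2.82764
z = |38 − 47| / 2.82764 = 9 / 2.82764 ≈ 3.18287

3.18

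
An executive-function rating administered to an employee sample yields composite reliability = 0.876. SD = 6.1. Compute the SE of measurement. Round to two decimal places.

SEM = 6.1000*√(1 − 0.8760) ≈ 2.1480

2.15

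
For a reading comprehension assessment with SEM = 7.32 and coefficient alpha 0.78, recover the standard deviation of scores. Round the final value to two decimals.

15.61

SD = SEM / √(1 − r) = 7.32 / √0.220 ≃ 7.32 / 0.469 ≃ 15.606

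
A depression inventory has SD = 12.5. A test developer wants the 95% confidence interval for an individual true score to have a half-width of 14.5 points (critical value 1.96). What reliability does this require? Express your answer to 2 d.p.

0.65

Required SEM = 14.5 / 1.96 ≈ 7.398
r = 1 − (7.398/12.5)² ≈ 1 − 0.350 ≈ 0.650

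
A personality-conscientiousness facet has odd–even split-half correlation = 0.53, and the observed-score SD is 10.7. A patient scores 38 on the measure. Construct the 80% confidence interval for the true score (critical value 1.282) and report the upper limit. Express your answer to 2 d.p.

Full-length reliability (Spearman-Brown) = 2(0.53)/(1+0.53) ≈ 0.6928
The standard error of measurement is 10.7000·√(1 − 0.6928) ≈ 10.7000·0.5542 ≈ 5.9304.
Half-width = 1.282·5.9304 ≈ 7.6028
Upper limit = 38 + 7.6028 ≈ 45.6028

45.60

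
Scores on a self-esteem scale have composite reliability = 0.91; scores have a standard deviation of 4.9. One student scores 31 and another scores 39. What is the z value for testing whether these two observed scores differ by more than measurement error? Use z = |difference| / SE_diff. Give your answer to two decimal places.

3.85

SEM = 4.9000×√(1 − 0.9100) ≈ 1.4700
Standard error of the difference = 1.4700·√2 ≈ 2.0789
z = |31 − 39| / 2.0789 = 8 / 2.0789 ≈ 3.8482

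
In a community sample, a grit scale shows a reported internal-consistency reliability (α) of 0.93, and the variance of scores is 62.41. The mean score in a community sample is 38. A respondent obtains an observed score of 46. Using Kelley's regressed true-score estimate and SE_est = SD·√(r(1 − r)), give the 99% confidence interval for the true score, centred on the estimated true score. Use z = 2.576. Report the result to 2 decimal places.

[40.25, 50.63]

SD = √62.41 ≈ 7.9000
T̂ = r·X + (1 − r)·M = 0.9300*46 + 0.0700*38 = 42.7800 + 2.6600 ≈ 45.4400
SE_est = 7.9000*√(0.9300*0.0700) ≈ 2.0157
CI = 45.4400 ± 2.576 * 2.0157 → [40.2477, 50.6323]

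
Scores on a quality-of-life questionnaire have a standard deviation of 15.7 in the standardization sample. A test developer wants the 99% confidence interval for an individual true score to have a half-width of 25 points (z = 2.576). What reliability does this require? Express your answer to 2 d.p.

SEM needed = half-width / z = 25/2.576 ≈ 9.705
r = 1 − (SEM / SD)² = 1 − (9.705 / 15.7)² ≈ 1 − 0.382 ≈ 0.618

0.62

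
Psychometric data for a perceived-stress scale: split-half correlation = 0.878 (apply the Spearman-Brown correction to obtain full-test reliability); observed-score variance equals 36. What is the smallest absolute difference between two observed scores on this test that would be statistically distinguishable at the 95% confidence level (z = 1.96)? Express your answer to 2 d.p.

4.24

σ = 36^(1/2) = 6.000
Spearman-Brown: r = 2(0.878) / (1 + 0.878) = 1.756 / 1.878 ≃ 0.935
The standard error of measurement is 6.000×√(1 − 0.935) ≃ 6.000×0.255 ≃ 1.529.
SE_diff = √2 × SEM ≃ 2.163
Minimum reliable difference = 1.96 × SE_diff ≃ 1.96 × 2.163 ≃ 4.239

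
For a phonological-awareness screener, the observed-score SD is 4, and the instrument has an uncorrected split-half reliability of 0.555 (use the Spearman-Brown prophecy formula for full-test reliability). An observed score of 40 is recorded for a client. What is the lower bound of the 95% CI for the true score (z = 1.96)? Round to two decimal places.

Full-length reliability (Spearman-Brown) = 2(0.555)/(1+0.555) ≈ 0.7138
SEM = 4.0000 · √(1 − 0.7138) = 4.0000 · √0.2862 ≈ 4.0000 · 0.5350 ≈ 2.1398
Margin = 1.96 · 2.1398 ≈ 4.1940
Lower limit = 40 − 4.1940 ≈ 35.8060

35.81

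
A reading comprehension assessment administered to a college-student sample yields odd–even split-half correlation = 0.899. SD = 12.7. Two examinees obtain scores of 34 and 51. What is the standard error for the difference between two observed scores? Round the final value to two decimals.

4.14

Full-length reliability (Spearman-Brown) = 2(0.899)/(1+0.899) ≈ 0.9468
SEM = 12.7000 × √(1 − 0.9468) = 12.7000 × √0.0532 ≈ 12.7000 × 0.2306 ≈ 2.9289
SE_diff = SEM × √2 ≈ 2.9289 × 1.4142 ≈ 4.1421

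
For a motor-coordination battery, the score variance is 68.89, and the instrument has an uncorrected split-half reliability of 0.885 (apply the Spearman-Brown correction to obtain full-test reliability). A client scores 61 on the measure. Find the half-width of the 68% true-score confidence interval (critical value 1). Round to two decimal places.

SD = √68.89 = 8.300
r_full = 2·0.885 / (1 + 0.885) ≈ 0.939
SEM = 8.300×√(1 − 0.939) ≈ 2.050
Half-width = 1×2.050 ≈ 2.050

2.05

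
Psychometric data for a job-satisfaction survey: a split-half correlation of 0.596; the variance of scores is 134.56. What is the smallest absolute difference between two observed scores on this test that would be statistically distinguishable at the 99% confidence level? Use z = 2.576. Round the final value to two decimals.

21.26

SD = √134.56 = 11.600
Full-length reliability (Spearman-Brown) = 2(0.596)/(1+0.596) ≈ 0.747
SEM = 11.600 * √(1 − 0.747) = 11.600 * √0.253 ≈ 11.600 * 0.503 ≈ 5.836
Standard error of the difference = 5.836·√2 ≈ 8.254
Smallest detectable difference = 2.576*8.254 ≈ 21.261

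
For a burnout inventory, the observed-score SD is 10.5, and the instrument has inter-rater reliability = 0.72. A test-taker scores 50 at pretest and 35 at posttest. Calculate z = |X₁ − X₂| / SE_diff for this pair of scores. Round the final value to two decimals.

The standard error of measurement is 10.5000×√(1 − 0.7200) ≈ 10.5000×0.5292 ≈ 5.5561.
SE_diff = √2 × SEM ≈ 7.8575
z = |50 − 35| / 7.8575 = 15 / 7.8575 ≈ 1.9090

1.91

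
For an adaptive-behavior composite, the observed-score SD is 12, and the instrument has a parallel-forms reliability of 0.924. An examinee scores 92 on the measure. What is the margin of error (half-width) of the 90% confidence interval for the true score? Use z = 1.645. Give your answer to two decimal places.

The standard error of measurement is 12.000×√(1 − 0.924) ≈ 12.000×0.276 ≈ 3.308.
Margin = 1.645 × 3.308 ≈ 5.442

5.44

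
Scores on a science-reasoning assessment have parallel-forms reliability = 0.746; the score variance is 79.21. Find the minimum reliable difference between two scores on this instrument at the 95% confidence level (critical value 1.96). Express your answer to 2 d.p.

12.43

SD = √79.21 = 8.90000
SEM = 8.90000 · √(1 − 0.74600) = 8.90000 · √0.25400 ≈ 8.90000 · 0.50398 ≈ 4.48546
Standard error of the difference = 4.48546·√2 ≈ 6.34340
Smallest detectable difference = 1.96·6.34340 ≈ 12.43306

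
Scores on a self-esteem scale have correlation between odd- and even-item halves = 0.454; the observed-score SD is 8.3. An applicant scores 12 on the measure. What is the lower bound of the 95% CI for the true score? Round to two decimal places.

2.03

r_full = 2·0.454 / (1 + 0.454) ≃ 0.6245
SEM = 8.3000·√(1 − 0.6245) ≃ 5.0862
Margin = 1.96 · 5.0862 ≃ 9.9689
Lower limit = 12 − 9.9689 ≃ 2.0311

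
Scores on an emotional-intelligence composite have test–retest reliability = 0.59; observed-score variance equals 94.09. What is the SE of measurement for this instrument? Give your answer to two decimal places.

σ = 94.09^(1/2) = 9.700
SEM = 9.700 × √(1 − 0.590) = 9.700 × √0.410 ≈ 9.700 × 0.640 ≈ 6.211

6.21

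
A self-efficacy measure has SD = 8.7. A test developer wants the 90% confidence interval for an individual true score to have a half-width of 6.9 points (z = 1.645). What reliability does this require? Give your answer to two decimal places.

0.77

Required SEM = 6.9 / 1.645 ≈ 4.1945
Required reliability = 1 − (SEM/SD)² = 1 − 0.2324 ≈ 0.7676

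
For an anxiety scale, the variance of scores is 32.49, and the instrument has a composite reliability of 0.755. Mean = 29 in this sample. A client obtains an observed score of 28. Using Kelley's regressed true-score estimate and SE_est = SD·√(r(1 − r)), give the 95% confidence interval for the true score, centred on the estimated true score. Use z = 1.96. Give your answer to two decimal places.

SD = √32.49 = 5.700
Estimated true score = 0.755*28 + (1 − 0.755)*29 ≈ 28.245
SE_est = SD * √(r(1 − r)) = 5.700 * √0.185 ≈ 5.700 * 0.430 ≈ 2.451
CI = 28.245 ± 1.96 * 2.451 → [23.440, 33.050]

[23.44, 33.05]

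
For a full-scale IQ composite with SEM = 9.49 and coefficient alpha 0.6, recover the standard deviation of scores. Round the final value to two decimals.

15.01

σ = SEM·(1 − r)^(−1/2) ≃ 9.49*1.5811 ≃ 15.0050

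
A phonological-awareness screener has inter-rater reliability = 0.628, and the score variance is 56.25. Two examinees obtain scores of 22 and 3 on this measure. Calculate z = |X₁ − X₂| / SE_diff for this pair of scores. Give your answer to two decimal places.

SD = √56.25 ≈ 7.5000
SEM = 7.5000×√(1 − 0.6280) ≈ 4.5744
SE_diff = √2 × SEM ≈ 6.4692
z = |22 − 3| / 6.4692 = 19 / 6.4692 ≈ 2.9370

2.94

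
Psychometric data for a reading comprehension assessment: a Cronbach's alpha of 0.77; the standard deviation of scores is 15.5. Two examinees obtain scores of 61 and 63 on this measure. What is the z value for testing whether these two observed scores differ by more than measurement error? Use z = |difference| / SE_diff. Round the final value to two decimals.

0.19

SEM = 15.50000 × √(1 − 0.77000) = 15.50000 × √0.23000 ≈ 15.50000 × 0.47958 ≈ 7.43354
SE_diff = SEM × √2 ≈ 7.43354 × 1.41421 ≈ 10.51261
z = 2 / 10.51261 ≈ 0.19025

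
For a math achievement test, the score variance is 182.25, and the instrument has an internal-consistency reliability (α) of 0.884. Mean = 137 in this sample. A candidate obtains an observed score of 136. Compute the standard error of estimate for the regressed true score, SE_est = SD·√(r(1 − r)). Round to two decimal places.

4.32

σ = 182.25^(1/2) = 13.500
SE_est = SD × √(r(1 − r)) = 13.500 × √0.103 ≈ 13.500 × 0.320 ≈ 4.323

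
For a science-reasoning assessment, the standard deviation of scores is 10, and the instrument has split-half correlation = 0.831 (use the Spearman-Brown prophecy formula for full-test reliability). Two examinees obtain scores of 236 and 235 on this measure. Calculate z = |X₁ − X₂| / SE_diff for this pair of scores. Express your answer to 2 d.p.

Spearman-Brown: r = 2(0.831) / (1 + 0.831) = 1.662 / 1.831 ≃ 0.908
SEM = 10.000 × √(1 − 0.908) = 10.000 × √0.092 ≃ 10.000 × 0.304 ≃ 3.038
Standard error of the difference = 3.038·√2 ≃ 4.296
z = 1 / 4.296 ≃ 0.233

0.23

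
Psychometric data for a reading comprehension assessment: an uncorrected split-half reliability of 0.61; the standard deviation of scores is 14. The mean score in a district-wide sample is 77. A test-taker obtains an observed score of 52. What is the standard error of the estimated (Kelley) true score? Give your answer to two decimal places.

Spearman-Brown: r = 2(0.61) / (1 + 0.61) = 1.220 / 1.610 ≈ 0.758
SE_est = 14.000·√[r(1 − r)] ≈ 5.998

6.00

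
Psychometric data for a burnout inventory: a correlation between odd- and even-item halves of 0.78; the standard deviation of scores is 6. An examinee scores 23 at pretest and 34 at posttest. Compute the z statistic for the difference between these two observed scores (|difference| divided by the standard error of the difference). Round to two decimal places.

3.69

Spearman-Brown: r = 2(0.78) / (1 + 0.78) = 1.560 / 1.780 ≃ 0.876
SEM = 6.000·√(1 − 0.876) ≃ 2.109
SE_diff = SEM · √2 ≃ 2.109 · 1.414 ≃ 2.983
z = |23 − 34| / 2.983 = 11 / 2.983 ≃ 3.687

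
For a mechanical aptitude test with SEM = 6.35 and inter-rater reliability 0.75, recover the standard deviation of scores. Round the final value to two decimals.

12.70

SD = SEM / √(1 − r) = 6.35 / √0.2500 ≃ 6.35 / 0.5000 ≃ 12.7000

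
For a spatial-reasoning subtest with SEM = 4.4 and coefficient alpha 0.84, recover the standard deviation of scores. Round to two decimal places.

11.00

σ = SEM·(1 − r)^(−1/2) ≃ 4.4*2.5000 ≃ 11.0000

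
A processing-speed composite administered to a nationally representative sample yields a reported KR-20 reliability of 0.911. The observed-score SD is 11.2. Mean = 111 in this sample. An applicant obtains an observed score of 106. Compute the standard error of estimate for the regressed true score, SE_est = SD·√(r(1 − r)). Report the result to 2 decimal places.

3.19

SE_est = SD × √(r(1 − r)) = 11.2000 × √0.0811 ≈ 11.2000 × 0.2847 ≈ 3.1891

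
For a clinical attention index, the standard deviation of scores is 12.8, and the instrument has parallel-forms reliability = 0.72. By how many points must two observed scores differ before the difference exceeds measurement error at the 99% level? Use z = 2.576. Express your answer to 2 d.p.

SEM = 12.8000×√(1 − 0.7200) ≈ 6.7731
Standard error of the difference = 6.7731·√2 ≈ 9.5786
Smallest detectable difference = 2.576×9.5786 ≈ 24.6746

24.67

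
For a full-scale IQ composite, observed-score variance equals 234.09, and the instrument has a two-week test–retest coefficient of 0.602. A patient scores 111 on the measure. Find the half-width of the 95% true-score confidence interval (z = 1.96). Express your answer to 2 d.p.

SD = √234.09 ≈ 15.30000
The standard error of measurement is 15.30000×√(1 − 0.60200) ≈ 15.30000×0.63087 ≈ 9.65235.
Margin = 1.96 × 9.65235 ≈ 18.91860

18.92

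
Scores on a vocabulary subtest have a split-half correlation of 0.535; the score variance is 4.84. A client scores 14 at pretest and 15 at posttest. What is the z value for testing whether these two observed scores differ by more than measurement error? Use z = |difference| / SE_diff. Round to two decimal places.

σ = 4.84^(1/2) = 2.200
Spearman-Brown: r = 2(0.535) / (1 + 0.535) = 1.070 / 1.535 ≈ 0.697
SEM = 2.200*√(1 − 0.697) ≈ 1.211
Standard error of the difference = 1.211·√2 ≈ 1.712
z = 1 / 1.712 ≈ 0.584

0.58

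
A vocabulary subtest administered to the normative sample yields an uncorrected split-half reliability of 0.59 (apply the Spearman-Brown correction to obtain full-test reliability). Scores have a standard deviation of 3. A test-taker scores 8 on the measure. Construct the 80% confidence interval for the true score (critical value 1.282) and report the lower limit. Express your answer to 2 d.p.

Spearman-Brown: r = 2(0.59) / (1 + 0.59) = 1.180 / 1.590 ≃ 0.742
The standard error of measurement is 3.000*√(1 − 0.742) ≃ 3.000*0.508 ≃ 1.523.
Margin = 1.282 * 1.523 ≃ 1.953
Lower bound: 8 − 1.953 = 6.047

6.05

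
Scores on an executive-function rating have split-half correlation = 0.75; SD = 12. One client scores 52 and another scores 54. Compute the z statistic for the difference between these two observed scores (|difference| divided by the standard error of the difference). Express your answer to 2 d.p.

Spearman-Brown: r = 2(0.75) / (1 + 0.75) = 1.500 / 1.750 ≈ 0.857
SEM = 12.000 · √(1 − 0.857) = 12.000 · √0.143 ≈ 12.000 · 0.378 ≈ 4.536
Standard error of the difference = 4.536·√2 ≈ 6.414
z = 2 / 6.414 ≈ 0.312

0.31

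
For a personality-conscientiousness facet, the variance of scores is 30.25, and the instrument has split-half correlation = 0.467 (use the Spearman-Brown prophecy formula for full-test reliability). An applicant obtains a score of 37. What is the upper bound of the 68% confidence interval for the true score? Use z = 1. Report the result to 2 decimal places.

SD = √30.25 ≈ 5.50000
Spearman-Brown: r = 2(0.467) / (1 + 0.467) = 0.93400 / 1.46700 ≈ 0.63667
SEM = 5.50000 * √(1 − 0.63667) = 5.50000 * √0.36333 ≈ 5.50000 * 0.60277 ≈ 3.31521
Margin = 1 * 3.31521 ≈ 3.31521
Upper bound: 37 + 3.31521 = 40.31521

40.32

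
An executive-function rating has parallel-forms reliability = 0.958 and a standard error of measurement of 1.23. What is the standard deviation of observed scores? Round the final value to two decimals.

SD = SEM / √(1 − r) = 1.23 / √0.0420 ≃ 1.23 / 0.2049 ≃ 6.0018

6.00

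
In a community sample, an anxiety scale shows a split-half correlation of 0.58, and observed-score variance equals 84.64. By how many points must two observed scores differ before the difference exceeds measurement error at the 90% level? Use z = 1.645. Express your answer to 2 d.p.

SD = √84.64 ≃ 9.2000
r_full = 2·0.58 / (1 + 0.58) ≃ 0.7342
SEM = 9.2000 · √(1 − 0.7342) = 9.2000 · √0.2658 ≃ 9.2000 · 0.5156 ≃ 4.7433
SE_diff = √2 · SEM ≃ 6.7081
Smallest detectable difference = 1.645·6.7081 ≃ 11.0348

11.03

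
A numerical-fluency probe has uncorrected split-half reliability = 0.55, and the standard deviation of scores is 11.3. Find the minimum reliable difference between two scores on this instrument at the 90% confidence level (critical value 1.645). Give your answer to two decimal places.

r_full = 2·0.55 / (1 + 0.55) ≈ 0.70968
The standard error of measurement is 11.30000×√(1 − 0.70968) ≈ 11.30000×0.53882 ≈ 6.08862.
SE_diff = √2 × SEM ≈ 8.61061
Minimum reliable difference = 1.645 × SE_diff ≈ 1.645 × 8.61061 ≈ 14.16445

14.16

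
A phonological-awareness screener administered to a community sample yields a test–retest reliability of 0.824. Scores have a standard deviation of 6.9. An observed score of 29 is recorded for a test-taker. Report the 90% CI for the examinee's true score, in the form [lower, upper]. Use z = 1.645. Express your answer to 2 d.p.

SEM = 6.9000 · √(1 − 0.8240) = 6.9000 · √0.1760 ≈ 6.9000 · 0.4195 ≈ 2.8947
Half-width = 1.645·2.8947 ≈ 4.7618
90% CI: 29 ± 4.7618 = [24.2382, 33.7618]

[24.24, 33.76]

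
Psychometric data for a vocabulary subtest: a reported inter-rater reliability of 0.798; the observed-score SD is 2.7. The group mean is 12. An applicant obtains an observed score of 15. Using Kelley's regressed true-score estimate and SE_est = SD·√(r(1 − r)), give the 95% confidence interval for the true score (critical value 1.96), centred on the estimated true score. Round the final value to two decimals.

[12.27, 16.52]

T̂ = r·X + (1 − r)·M = 0.7980×15 + 0.2020×12 = 11.9700 + 2.4240 ≈ 14.3940
SE_est = SD × √(r(1 − r)) = 2.7000 × √0.1612 ≈ 2.7000 × 0.4015 ≈ 1.0840
95% CI: 14.3940 ± 2.1247 ≈ (12.2693, 16.5187)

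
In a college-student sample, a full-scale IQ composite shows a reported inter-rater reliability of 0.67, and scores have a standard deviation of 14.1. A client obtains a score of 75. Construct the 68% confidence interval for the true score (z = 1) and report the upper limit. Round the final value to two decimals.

SEM = 14.1000*√(1 − 0.6700) ≃ 8.0998
1 * SEM ≃ 8.0998
Upper limit = 75 + 8.0998 ≃ 83.0998

83.10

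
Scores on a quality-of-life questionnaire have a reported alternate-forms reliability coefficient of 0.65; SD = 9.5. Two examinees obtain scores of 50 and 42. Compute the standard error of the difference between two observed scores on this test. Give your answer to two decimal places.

SEM = 9.500 · √(1 − 0.650) = 9.500 · √0.350 ≈ 9.500 · 0.592 ≈ 5.620
SE_diff = √2 · SEM ≈ 7.948

7.95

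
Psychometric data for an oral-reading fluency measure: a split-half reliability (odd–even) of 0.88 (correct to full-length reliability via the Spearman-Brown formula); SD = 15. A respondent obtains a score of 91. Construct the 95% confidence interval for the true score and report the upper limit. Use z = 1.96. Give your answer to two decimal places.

98.43

Spearman-Brown: r = 2(0.88) / (1 + 0.88) = 1.7600 / 1.8800 ≈ 0.9362
The standard error of measurement is 15.0000·√(1 − 0.9362) ≈ 15.0000·0.2526 ≈ 3.7897.
Margin = 1.96 · 3.7897 ≈ 7.4278
Upper limit = 91 + 7.4278 ≈ 98.4278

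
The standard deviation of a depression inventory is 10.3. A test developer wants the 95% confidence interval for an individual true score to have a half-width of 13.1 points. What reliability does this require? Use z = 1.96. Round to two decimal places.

SEM needed = half-width / z = 13.1/1.96 ≈ 6.684
r = 1 − (SEM / SD)² = 1 − (6.684 / 10.3)² ≈ 1 − 0.421 ≈ 0.579

0.58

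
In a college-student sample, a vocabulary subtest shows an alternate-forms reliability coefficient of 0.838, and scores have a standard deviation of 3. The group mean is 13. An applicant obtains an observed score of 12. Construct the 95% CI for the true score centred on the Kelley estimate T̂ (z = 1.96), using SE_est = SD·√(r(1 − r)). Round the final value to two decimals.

T̂ = r·X + (1 − r)·M = 0.83800·12 + 0.16200·13 = 10.05600 + 2.10600 ≈ 12.16200
SE_est = SD · √(r(1 − r)) = 3.00000 · √0.13576 ≈ 3.00000 · 0.36845 ≈ 1.10535
95% CI: 12.16200 ± 2.16649 ≈ (9.99551, 14.32849)

[10.00, 14.33]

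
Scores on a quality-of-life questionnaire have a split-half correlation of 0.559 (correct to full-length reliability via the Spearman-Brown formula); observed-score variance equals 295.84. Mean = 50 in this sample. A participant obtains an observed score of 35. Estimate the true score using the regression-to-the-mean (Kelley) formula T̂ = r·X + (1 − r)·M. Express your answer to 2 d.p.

Spearman-Brown: r = 2(0.559) / (1 + 0.559) = 1.11800 / 1.55900 ≈ 0.71713
Estimated true score = 0.71713·35 + (1 − 0.71713)·50 ≈ 39.24310

39.24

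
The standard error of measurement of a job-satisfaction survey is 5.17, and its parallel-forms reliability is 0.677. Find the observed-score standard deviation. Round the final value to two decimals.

SD = 5.17 / √(1 − 0.677) ≈ 9.0968

9.10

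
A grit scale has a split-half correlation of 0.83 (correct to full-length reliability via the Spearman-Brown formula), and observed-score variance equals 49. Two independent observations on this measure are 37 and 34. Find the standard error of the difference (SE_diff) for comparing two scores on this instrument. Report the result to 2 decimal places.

3.02

σ = 49^(1/2) = 7.00000
Spearman-Brown: r = 2(0.83) / (1 + 0.83) = 1.66000 / 1.83000 ≈ 0.90710
SEM = 7.00000 * √(1 − 0.90710) = 7.00000 * √0.09290 ≈ 7.00000 * 0.30479 ≈ 2.13352
SE_diff = SEM * √2 ≈ 2.13352 * 1.41421 ≈ 3.01725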